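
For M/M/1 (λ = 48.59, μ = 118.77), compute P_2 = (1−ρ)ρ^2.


ρ = 48.59/118.77 = 0.4091
P_n = (1−ρ)·ρ^n = (1 − 0.4091)·0.4091^2 = 0.5909·0.167371 = 0.098898

Final: 0.098898


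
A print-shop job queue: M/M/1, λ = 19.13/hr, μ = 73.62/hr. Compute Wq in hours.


ρ = 19.13/73.62 = 0.2598
Wq = ρ/(μ−λ) = 0.2598/(73.62 − 19.13) = 0.2598/54.49 = 0.004769 hr

Final: 0.004769 hr


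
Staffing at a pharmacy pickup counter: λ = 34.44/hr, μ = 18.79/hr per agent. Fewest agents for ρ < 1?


Stability requires cμ > λ ⇔ c > λ/μ.
λ/μ = 34.44/18.79 = 1.8329
Minimum integer c = ⌊1.8329⌋ + 1 = 2
Check: 2·18.79 = 37.58 > 34.44, while 1·18.79 = 18.79 ≤ 34.44

Final: 2 servers


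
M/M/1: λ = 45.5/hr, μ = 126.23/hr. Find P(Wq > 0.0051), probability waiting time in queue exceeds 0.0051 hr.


ρ = 45.5/126.23 = 0.3605
P(Wq > t) = ρ·e^{−(μ−λ)t} = 0.3605·e^{−0.4117}
= 0.3605·0.662508 = 0.238803

Final: 0.238803


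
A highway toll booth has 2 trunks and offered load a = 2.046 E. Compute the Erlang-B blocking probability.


B(c,a) = (a^c/c!) / Σ_{k=0}^{c} a^k/k!
a^2/2! = 2.093058
Σ terms (k=0..2): 1.00000 + 2.04600 + 2.09306 = 5.139058
B = 2.093058/5.139058 = 0.407284

Final: 0.407284


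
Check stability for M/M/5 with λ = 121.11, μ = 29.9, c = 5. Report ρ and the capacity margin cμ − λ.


Total capacity cμ = 5·29.9 = 149.50/hr
ρ = λ/(cμ) = 121.11/149.50 = 0.8101
Stable ⇔ ρ < 1: YES
Spare capacity = cμ − λ = 149.50 − 121.11 = 28.39/hr

Final: ρ = 0.8101; stable; margin = 28.39/hr


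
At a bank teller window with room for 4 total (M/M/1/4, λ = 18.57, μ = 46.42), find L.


ρ = 18.57/46.42 = 0.4000
L = ρ[1 − (K+1)ρ^K + Kρ^(K+1)] / [(1−ρ)(1−ρ^(K+1))]
Numerator: 0.4000·(1 − 5·0.025611 + 4·0.010246) = 0.365210
Denominator: (0.6000)·(0.989754) = 0.593810
L = 0.365210/0.593810 = 0.6150

Final: 0.6150


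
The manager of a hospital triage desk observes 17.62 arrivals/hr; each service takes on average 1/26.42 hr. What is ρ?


ρ = λ/μ = 17.62/26.42 = 0.6669

Final: 0.6669


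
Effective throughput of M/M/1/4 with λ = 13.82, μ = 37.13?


ρ = 0.3722; P_K = (1−ρ)ρ^4/(1−ρ^5) = 0.012136
λ_eff = λ(1 − P_K) = 13.82·(1 − 0.012136) = 13.82·0.987864 = 13.6523 /hr

Final: 13.6523 /hr


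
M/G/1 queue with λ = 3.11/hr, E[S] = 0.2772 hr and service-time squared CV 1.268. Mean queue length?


ρ = λ·E[S] = 3.11·0.2772 = 0.8621
Lq = ρ²(1+C_s²)/(2(1−ρ)) = 0.7432·(1+1.268)/(2·0.1379)
= 0.7432·2.2680/0.2758 = 6.11126

Final: 6.11126


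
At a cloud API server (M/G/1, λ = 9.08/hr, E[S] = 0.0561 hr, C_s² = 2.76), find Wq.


ρ = λ·E[S] = 9.08·0.0561 = 0.5094
E[S²] = E[S]²(1+C_s²) = 0.0561²·(1+2.76) = 0.011834
Wq = λ·E[S²]/(2(1−ρ)) = 9.08·0.011834/(2·0.4906) = 0.10950 hr

Final: 0.10950 hr


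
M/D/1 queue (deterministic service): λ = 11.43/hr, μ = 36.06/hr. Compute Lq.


ρ = 11.43/36.06 = 0.3170
M/D/1: Lq = ρ²/(2(1−ρ)) = 0.1005/(2·0.6830) = 0.07355

Final: 0.07355


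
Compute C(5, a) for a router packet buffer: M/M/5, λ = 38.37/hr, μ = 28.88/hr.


a = λ/μ = 1.3286; ρ = a/5 = 0.2657
P₀ = 0.264629 (from M/M/c formula)
C(c,a) = [a^c/(c!(1−ρ))]·P₀ = [4.13974/(120·0.7343)]·0.264629
= 0.04698·0.264629 = 0.012433

Final: 0.012433


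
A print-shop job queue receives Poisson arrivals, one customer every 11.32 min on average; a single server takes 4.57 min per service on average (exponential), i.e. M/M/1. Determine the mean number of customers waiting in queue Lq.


λ = 60/11.32 = 5.3004 /hr
μ = 60/4.57 = 13.1291 /hr
ρ = λ/μ = 5.3004/13.1291 = 0.4037
Lq = ρ²/(1−ρ) = 0.1630/0.5963 = 0.2733

Final: 0.2733


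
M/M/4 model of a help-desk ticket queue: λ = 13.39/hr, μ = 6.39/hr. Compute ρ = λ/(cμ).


ρ = λ/(cμ) = 13.39/(4·6.39) = 13.39/25.56 = 0.5239

Final: 0.5239


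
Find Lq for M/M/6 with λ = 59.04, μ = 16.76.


a = λ/μ = 3.5227; ρ = a/6 = 0.5871
P₀ = 0.028267
Lq = P₀·a^c·ρ / (c!·(1−ρ)²) = 0.028267·1910.88261·0.5871/(720·0.17048)
= 0.25836

Final: 0.25836


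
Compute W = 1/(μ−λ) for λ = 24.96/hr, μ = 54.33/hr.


W = 1/(μ−λ) = 1/(54.33 − 24.96) = 1/29.37 = 0.03405 hr

Final: 0.03405 hr


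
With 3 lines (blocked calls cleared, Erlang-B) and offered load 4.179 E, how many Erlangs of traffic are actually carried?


B(3,4.179) = 0.466494 (Erlang-B)
Carried load = a(1 − B) = 4.179·(1 − 0.466494) = 4.179·0.533506 = 2.2295 E

Final: 2.2295 Erlangs


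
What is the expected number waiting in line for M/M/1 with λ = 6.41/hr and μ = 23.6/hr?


ρ = 6.41/23.6 = 0.2716
Lq = ρ²/(1−ρ) = 0.07377/0.7284 = 0.1013

Final: 0.1013


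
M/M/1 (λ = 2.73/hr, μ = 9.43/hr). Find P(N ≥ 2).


ρ = 2.73/9.43 = 0.2895
P(N ≥ n) = ρ^n = 0.2895^2 = 0.083811

Final: 0.083811


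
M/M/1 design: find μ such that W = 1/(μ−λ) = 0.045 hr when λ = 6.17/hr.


W = 1/(μ−λ) ⇒ μ − λ = 1/W = 1/0.045 = 22.2222
μ = λ + 1/W = 6.17 + 22.2222 = 28.3922 per hr

Final: 28.3922 /hr


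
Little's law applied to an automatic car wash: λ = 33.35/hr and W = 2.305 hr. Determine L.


L = λW = 33.35·2.305 = 76.8718

Final: 76.8718


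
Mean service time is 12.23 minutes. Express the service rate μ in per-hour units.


μ = 1/(service time) in consistent units.
1 hour = 60 min, so μ = 60/12.23 = 4.9060 per hour

Final: 4.9060 /hr


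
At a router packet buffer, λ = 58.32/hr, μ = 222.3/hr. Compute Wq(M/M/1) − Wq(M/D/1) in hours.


ρ = 58.32/222.3 = 0.2623
Wq(M/M/1) = ρ/(μ−λ) = 0.2623/163.98 = 0.001600 hr
Wq(M/D/1) = ρ/(2(μ−λ)) = 0.0007999 hr
Savings = 0.001600 − 0.0007999 = 0.0007999 hr

Final: 0.0007999 hr


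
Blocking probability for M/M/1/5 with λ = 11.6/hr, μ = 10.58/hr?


ρ = λ/μ = 11.6/10.58 = 1.0964
P_K = (1−ρ)ρ^K/(1−ρ^(K+1)) = (-0.09641·1.584388)/(1 − 1.737136)
= -0.152748/-0.737136 = 0.207218

Final: 0.207218


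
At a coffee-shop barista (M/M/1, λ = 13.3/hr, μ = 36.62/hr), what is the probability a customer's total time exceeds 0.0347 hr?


W ~ Exponential(μ−λ) for M/M/1.
μ − λ = 36.62 − 13.3 = 23.3200
P(W > t) = e^{−(μ−λ)t} = e^{−0.8092} = 0.445212

Final: 0.445212


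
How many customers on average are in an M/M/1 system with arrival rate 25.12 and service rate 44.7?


ρ = λ/μ = 25.12/44.7 = 0.5620
L = ρ/(1−ρ) = 0.5620/(1 − 0.5620) = 0.5620/0.4380 = 1.2829

Final: 1.2829


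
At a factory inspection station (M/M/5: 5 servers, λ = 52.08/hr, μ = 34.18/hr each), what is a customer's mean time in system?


a = 1.5237; ρ = 0.3047; P₀ = 0.217527
Lq = P₀·a^c·ρ/(c!(1−ρ)²) = 0.009386
Wq = Lq/λ = 0.009386/52.08 = 0.0001802 hr
W = Wq + 1/μ = 0.0001802 + 0.02926 = 0.02944 hr

Final: 0.02944 hr


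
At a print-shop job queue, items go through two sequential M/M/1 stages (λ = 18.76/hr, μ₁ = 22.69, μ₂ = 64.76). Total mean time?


Each node sees arrival rate λ = 18.76/hr (tandem ⇒ throughput preserved).
W₁ = 1/(μ₁−λ) = 1/(22.69−18.76) = 0.25445 hr
W₂ = 1/(μ₂−λ) = 1/(64.76−18.76) = 0.02174 hr
W_total = W₁ + W₂ = 0.25445 + 0.02174 = 0.27619 hr

Final: 0.27619 hr


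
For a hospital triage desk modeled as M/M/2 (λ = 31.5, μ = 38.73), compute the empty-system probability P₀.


a = λ/μ = 31.5/38.73 = 0.8133; ρ = a/c = 0.4067
Σ_{k=0}^{1} a^k/k! (terms k=0..1) = 1.00000 + 0.81332 = 1.81332
Tail: a^2/(2!(1−ρ)) = 0.66149/(2·0.5933) = 0.55743
P₀ = 1/(1.81332 + 0.55743) = 1/2.37076 = 0.421806

Final: 0.421806


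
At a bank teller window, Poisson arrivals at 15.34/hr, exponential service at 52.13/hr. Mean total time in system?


W = 1/(μ−λ) = 1/(52.13 − 15.34) = 1/36.79 = 0.02718 hr

Final: 0.02718 hr


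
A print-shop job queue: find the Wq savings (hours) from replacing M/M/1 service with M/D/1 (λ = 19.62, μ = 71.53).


ρ = 19.62/71.53 = 0.2743
Wq(M/M/1) = ρ/(μ−λ) = 0.2743/51.91 = 0.005284 hr
Wq(M/D/1) = ρ/(2(μ−λ)) = 0.002642 hr
Savings = 0.005284 − 0.002642 = 0.002642 hr

Final: 0.002642 hr


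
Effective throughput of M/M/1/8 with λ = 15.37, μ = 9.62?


ρ = 1.5977; P_K = (1−ρ)ρ^8/(1−ρ^9) = 0.379702
λ_eff = λ(1 − P_K) = 15.37·(1 − 0.379702) = 15.37·0.620298 = 9.5340 /hr

Final: 9.5340 /hr


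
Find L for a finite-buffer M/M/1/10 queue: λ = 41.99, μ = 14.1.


ρ = 41.99/14.1 = 2.9780
L = ρ[1 − (K+1)ρ^K + Kρ^(K+1)] / [(1−ρ)(1−ρ^(K+1))]
Numerator: 2.9780·(1 − 11·54861.492686 + 10·163378.303395) = 3068270.690001
Denominator: (-1.9780)·(-163377.303395) = 323162.623524
L = 3068270.690001/323162.623524 = 9.4945

Final: 9.4945


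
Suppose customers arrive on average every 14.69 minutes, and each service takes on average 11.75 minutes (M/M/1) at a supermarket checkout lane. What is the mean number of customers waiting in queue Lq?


λ = 60/14.69 = 4.0844 /hr
μ = 60/11.75 = 5.1064 /hr
ρ = λ/μ = 4.0844/5.1064 = 0.7999
Lq = ρ²/(1−ρ) = 0.6398/0.2001 = 3.1967

Final: 3.1967


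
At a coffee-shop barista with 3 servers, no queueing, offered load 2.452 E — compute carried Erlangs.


B(3,2.452) = 0.275601 (Erlang-B)
Carried load = a(1 − B) = 2.452·(1 − 0.275601) = 2.452·0.724399 = 1.7762 E

Final: 1.7762 Erlangs


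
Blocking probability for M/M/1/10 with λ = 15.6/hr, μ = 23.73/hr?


ρ = λ/μ = 15.6/23.73 = 0.6574
P_K = (1−ρ)ρ^K/(1−ρ^(K+1)) = (0.3426·0.015075)/(1 − 0.009910)
= 0.005165/0.990090 = 0.005217

Final: 0.005217


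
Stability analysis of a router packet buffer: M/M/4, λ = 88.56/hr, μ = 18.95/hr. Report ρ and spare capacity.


Total capacity cμ = 4·18.95 = 75.80/hr
ρ = λ/(cμ) = 88.56/75.80 = 1.1683
Stable ⇔ ρ < 1: NO
Spare capacity = cμ − λ = 75.80 − 88.56 = -12.76/hr

Final: ρ = 1.1683; unstable; margin = -12.76/hr


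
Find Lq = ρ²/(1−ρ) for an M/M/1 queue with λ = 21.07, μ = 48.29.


ρ = 21.07/48.29 = 0.4363
Lq = ρ²/(1−ρ) = 0.1904/0.5637 = 0.3377

Final: 0.3377


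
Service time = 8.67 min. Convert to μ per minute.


μ = 1/(service time) in consistent units.
1 minute = 1 min, so μ = 1/8.67 = 0.1153 per minute

Final: 0.1153 /min


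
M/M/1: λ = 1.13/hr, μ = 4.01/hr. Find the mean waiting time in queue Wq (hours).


ρ = 1.13/4.01 = 0.2818
Wq = ρ/(μ−λ) = 0.2818/(4.01 − 1.13) = 0.2818/2.88 = 0.09785 hr

Final: 0.09785 hr


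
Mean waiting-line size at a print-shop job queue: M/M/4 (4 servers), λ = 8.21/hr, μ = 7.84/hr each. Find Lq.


a = λ/μ = 1.0472; ρ = a/4 = 0.2618
P₀ = 0.350291
Lq = P₀·a^c·ρ / (c!·(1−ρ)²) = 0.350291·1.20256·0.2618/(24·0.54494)
= 0.008432

Final: 0.008432


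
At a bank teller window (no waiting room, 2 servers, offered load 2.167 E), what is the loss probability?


B(c,a) = (a^c/c!) / Σ_{k=0}^{c} a^k/k!
a^2/2! = 2.347944
Σ terms (k=0..2): 1.00000 + 2.16700 + 2.34794 = 5.514944
B = 2.347944/5.514944 = 0.425742

Final: 0.425742


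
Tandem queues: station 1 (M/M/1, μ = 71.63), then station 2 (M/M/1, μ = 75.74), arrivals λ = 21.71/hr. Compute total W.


Each node sees arrival rate λ = 21.71/hr (tandem ⇒ throughput preserved).
W₁ = 1/(μ₁−λ) = 1/(71.63−21.71) = 0.02003 hr
W₂ = 1/(μ₂−λ) = 1/(75.74−21.71) = 0.01851 hr
W_total = W₁ + W₂ = 0.02003 + 0.01851 = 0.03854 hr

Final: 0.03854 hr


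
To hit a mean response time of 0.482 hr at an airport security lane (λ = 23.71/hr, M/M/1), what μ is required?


W = 1/(μ−λ) ⇒ μ − λ = 1/W = 1/0.482 = 2.0747
μ = λ + 1/W = 23.71 + 2.0747 = 25.7847 per hr

Final: 25.7847 /hr


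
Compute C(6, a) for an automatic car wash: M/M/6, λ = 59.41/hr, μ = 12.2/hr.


a = λ/μ = 4.8697; ρ = a/6 = 0.8116
P₀ = 0.005509 (from M/M/c formula)
C(c,a) = [a^c/(c!(1−ρ))]·P₀ = [13335.16305/(720·0.1884)]·0.005509
= 98.31338·0.005509 = 0.541561

Final: 0.541561


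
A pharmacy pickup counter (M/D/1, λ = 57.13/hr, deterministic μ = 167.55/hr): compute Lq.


ρ = 57.13/167.55 = 0.3410
M/D/1: Lq = ρ²/(2(1−ρ)) = 0.1163/(2·0.6590) = 0.08821

Final: 0.08821


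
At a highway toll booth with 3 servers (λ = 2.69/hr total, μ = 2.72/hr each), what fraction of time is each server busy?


ρ = λ/(cμ) = 2.69/(3·2.72) = 2.69/8.16 = 0.3297

Final: 0.3297


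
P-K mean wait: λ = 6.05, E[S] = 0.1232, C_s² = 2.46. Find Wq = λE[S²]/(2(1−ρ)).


ρ = λ·E[S] = 6.05·0.1232 = 0.7454
E[S²] = E[S]²(1+C_s²) = 0.1232²·(1+2.46) = 0.052517
Wq = λ·E[S²]/(2(1−ρ)) = 6.05·0.052517/(2·0.2546) = 0.62387 hr

Final: 0.62387 hr


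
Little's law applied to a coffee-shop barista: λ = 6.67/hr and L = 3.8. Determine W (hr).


W = L/λ = 3.8/6.67 = 0.5697 hr

Final: 0.5697 hr


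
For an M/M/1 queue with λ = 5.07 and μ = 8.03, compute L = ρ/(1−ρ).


ρ = λ/μ = 5.07/8.03 = 0.6314
L = ρ/(1−ρ) = 0.6314/(1 − 0.6314) = 0.6314/0.3686 = 1.7128

Final: 1.7128


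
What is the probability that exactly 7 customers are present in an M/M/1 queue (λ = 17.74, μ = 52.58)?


ρ = 17.74/52.58 = 0.3374
P_n = (1−ρ)·ρ^n = (1 − 0.3374)·0.3374^7 = 0.6626·0.0004977 = 0.0003298

Final: 0.0003298


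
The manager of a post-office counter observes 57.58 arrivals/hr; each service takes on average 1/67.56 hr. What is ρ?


ρ = λ/μ = 57.58/67.56 = 0.8523

Final: 0.8523


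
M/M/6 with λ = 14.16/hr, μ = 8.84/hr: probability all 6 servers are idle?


a = λ/μ = 14.16/8.84 = 1.6018; ρ = a/c = 0.2670
Σ_{k=0}^{5} a^k/k! (terms k=0..5) = 1.00000 + 1.60181 + 1.28290 + 0.68499 + 0.27430 + 0.08788 = 4.93187
Tail: a^6/(6!(1−ρ)) = 16.89141/(720·0.7330) = 0.03200
P₀ = 1/(4.93187 + 0.03200) = 1/4.96388 = 0.201455

Final: 0.201455


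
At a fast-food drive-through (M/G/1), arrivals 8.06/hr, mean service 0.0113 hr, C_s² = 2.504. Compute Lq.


ρ = λ·E[S] = 8.06·0.0113 = 0.09108
Lq = ρ²(1+C_s²)/(2(1−ρ)) = 0.008295·(1+2.504)/(2·0.9089)
= 0.008295·3.5040/1.8178 = 0.01599

Final: 0.01599


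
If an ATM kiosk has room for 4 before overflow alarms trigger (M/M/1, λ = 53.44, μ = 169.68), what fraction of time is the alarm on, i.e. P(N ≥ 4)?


ρ = 53.44/169.68 = 0.3149
P(N ≥ n) = ρ^n = 0.3149^4 = 0.009839

Final: 0.009839


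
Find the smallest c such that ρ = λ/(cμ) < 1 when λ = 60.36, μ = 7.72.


Stability requires cμ > λ ⇔ c > λ/μ.
λ/μ = 60.36/7.72 = 7.8187
Minimum integer c = ⌊7.8187⌋ + 1 = 8
Check: 8·7.72 = 61.76 > 60.36, while 7·7.72 = 54.04 ≤ 60.36

Final: 8 servers


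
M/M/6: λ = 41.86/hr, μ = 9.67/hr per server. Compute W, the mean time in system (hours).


a = 4.3289; ρ = 0.7215; P₀ = 0.011321
Lq = P₀·a^c·ρ/(c!(1−ρ)²) = 0.96226
Wq = Lq/λ = 0.96226/41.86 = 0.02299 hr
W = Wq + 1/μ = 0.02299 + 0.10341 = 0.12640 hr

Final: 0.12640 hr


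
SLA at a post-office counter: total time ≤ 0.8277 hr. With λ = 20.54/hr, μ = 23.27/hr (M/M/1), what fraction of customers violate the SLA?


W ~ Exponential(μ−λ) for M/M/1.
μ − λ = 23.27 − 20.54 = 2.7300
P(W > t) = e^{−(μ−λ)t} = e^{−2.2596} = 0.104390

Final: 0.104390


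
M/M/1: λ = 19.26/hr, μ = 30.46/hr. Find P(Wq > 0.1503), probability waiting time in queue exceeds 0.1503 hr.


ρ = 19.26/30.46 = 0.6323
P(Wq > t) = ρ·e^{−(μ−λ)t} = 0.6323·e^{−1.6834}
= 0.6323·0.185749 = 0.117450

Final: 0.117450


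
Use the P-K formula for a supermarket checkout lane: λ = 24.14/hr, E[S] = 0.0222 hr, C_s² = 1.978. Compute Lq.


ρ = λ·E[S] = 24.14·0.0222 = 0.5359
Lq = ρ²(1+C_s²)/(2(1−ρ)) = 0.2872·(1+1.978)/(2·0.4641)
= 0.2872·2.9780/0.9282 = 0.92145

Final: 0.92145


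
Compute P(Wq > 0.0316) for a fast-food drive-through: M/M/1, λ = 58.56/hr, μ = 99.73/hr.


ρ = 58.56/99.73 = 0.5872
P(Wq > t) = ρ·e^{−(μ−λ)t} = 0.5872·e^{−1.3010}
= 0.5872·0.272267 = 0.159871

Final: 0.159871


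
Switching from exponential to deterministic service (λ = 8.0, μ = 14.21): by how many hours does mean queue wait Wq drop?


ρ = 8.0/14.21 = 0.5630
Wq(M/M/1) = ρ/(μ−λ) = 0.5630/6.21 = 0.09066 hr
Wq(M/D/1) = ρ/(2(μ−λ)) = 0.04533 hr
Savings = 0.09066 − 0.04533 = 0.04533 hr

Final: 0.04533 hr


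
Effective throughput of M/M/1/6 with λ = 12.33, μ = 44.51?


ρ = 0.2770; P_K = (1−ρ)ρ^6/(1−ρ^7) = 0.0003268
λ_eff = λ(1 − P_K) = 12.33·(1 − 0.0003268) = 12.33·0.999673 = 12.3260 /hr

Final: 12.3260 /hr


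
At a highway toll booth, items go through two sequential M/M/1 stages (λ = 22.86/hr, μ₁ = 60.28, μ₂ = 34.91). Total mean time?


Each node sees arrival rate λ = 22.86/hr (tandem ⇒ throughput preserved).
W₁ = 1/(μ₁−λ) = 1/(60.28−22.86) = 0.02672 hr
W₂ = 1/(μ₂−λ) = 1/(34.91−22.86) = 0.08299 hr
W_total = W₁ + W₂ = 0.02672 + 0.08299 = 0.10971 hr

Final: 0.10971 hr


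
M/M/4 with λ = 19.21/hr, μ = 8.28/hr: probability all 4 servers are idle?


a = λ/μ = 19.21/8.28 = 2.3200; ρ = a/c = 0.5800
Σ_{k=0}^{3} a^k/k! (terms k=0..3) = 1.00000 + 2.32005 + 2.69131 + 2.08132 = 8.09269
Tail: a^4/(4!(1−ρ)) = 28.97264/(24·0.4200) = 2.87435
P₀ = 1/(8.09269 + 2.87435) = 1/10.96704 = 0.091182

Final: 0.091182


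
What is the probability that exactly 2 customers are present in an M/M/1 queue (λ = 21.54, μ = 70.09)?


ρ = 21.54/70.09 = 0.3073
P_n = (1−ρ)·ρ^n = (1 − 0.3073)·0.3073^2 = 0.6927·0.094445 = 0.065420

Final: 0.065420


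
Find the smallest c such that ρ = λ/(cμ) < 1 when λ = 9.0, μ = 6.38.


Stability requires cμ > λ ⇔ c > λ/μ.
λ/μ = 9.0/6.38 = 1.4107
Minimum integer c = ⌊1.4107⌋ + 1 = 2
Check: 2·6.38 = 12.76 > 9.0, while 1·6.38 = 6.38 ≤ 9.0

Final: 2 servers


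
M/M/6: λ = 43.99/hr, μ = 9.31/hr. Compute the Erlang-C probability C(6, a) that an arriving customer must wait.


a = λ/μ = 4.7250; ρ = a/6 = 0.7875
P₀ = 0.006775 (from M/M/c formula)
C(c,a) = [a^c/(c!(1−ρ))]·P₀ = [11128.21957/(720·0.2125)]·0.006775
= 72.73499·0.006775 = 0.492786

Final: 0.492786


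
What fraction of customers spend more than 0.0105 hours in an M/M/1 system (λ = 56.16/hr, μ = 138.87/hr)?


W ~ Exponential(μ−λ) for M/M/1.
μ − λ = 138.87 − 56.16 = 82.7100
P(W > t) = e^{−(μ−λ)t} = e^{−0.8685} = 0.419599

Final: 0.419599


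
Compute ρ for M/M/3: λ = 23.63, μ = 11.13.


ρ = λ/(cμ) = 23.63/(3·11.13) = 23.63/33.39 = 0.7077

Final: 0.7077


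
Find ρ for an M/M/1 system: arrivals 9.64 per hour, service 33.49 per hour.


ρ = λ/μ = 9.64/33.49 = 0.2878

Final: 0.2878


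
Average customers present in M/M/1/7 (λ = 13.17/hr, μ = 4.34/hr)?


ρ = 13.17/4.34 = 3.0346
L = ρ[1 − (K+1)ρ^K + Kρ^(K+1)] / [(1−ρ)(1−ρ^(K+1))]
Numerator: 3.0346·(1 − 8·2369.585143 + 7·7190.653532) = 95221.204718
Denominator: (-2.0346)·(-7189.653532) = 14627.797393
L = 95221.204718/14627.797393 = 6.5096

Final: 6.5096


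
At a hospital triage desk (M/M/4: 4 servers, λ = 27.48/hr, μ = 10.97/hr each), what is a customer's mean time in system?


a = 2.5050; ρ = 0.6263; P₀ = 0.073248
Lq = P₀·a^c·ρ/(c!(1−ρ)²) = 0.53879
Wq = Lq/λ = 0.53879/27.48 = 0.01961 hr
W = Wq + 1/μ = 0.01961 + 0.09116 = 0.11076 hr

Final: 0.11076 hr


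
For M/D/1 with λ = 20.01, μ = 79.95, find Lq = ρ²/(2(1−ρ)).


ρ = 20.01/79.95 = 0.2503
M/D/1: Lq = ρ²/(2(1−ρ)) = 0.06264/(2·0.7497) = 0.04178

Final: 0.04178


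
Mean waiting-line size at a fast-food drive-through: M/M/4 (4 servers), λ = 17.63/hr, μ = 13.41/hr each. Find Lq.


a = λ/μ = 1.3147; ρ = a/4 = 0.3287
P₀ = 0.267163
Lq = P₀·a^c·ρ / (c!·(1−ρ)²) = 0.267163·2.98741·0.3287/(24·0.45068)
= 0.02425

Final: 0.02425


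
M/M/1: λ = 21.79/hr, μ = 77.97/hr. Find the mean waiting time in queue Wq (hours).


ρ = 21.79/77.97 = 0.2795
Wq = ρ/(μ−λ) = 0.2795/(77.97 − 21.79) = 0.2795/56.18 = 0.004974 hr

Final: 0.004974 hr


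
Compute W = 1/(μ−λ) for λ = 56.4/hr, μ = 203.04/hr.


W = 1/(μ−λ) = 1/(203.04 − 56.4) = 1/146.64 = 0.006819 hr

Final: 0.006819 hr


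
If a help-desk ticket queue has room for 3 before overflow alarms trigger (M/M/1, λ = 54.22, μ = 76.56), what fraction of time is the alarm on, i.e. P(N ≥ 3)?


ρ = 54.22/76.56 = 0.7082
P(N ≥ n) = ρ^n = 0.7082^3 = 0.355200

Final: 0.355200


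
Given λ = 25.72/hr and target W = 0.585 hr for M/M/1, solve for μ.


W = 1/(μ−λ) ⇒ μ − λ = 1/W = 1/0.585 = 1.7094
μ = λ + 1/W = 25.72 + 1.7094 = 27.4294 per hr

Final: 27.4294 /hr


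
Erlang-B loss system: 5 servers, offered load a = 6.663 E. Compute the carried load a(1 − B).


B(5,6.663) = 0.404242 (Erlang-B)
Carried load = a(1 − B) = 6.663·(1 − 0.404242) = 6.663·0.595758 = 3.9695 E

Final: 3.9695 Erlangs


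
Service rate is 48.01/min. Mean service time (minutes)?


Mean service time = 1/μ = 1/48.01 minute = 0.02083 minute
In minutes: 0.02083 × 1 = 0.02083 min

Final: 0.02083 min


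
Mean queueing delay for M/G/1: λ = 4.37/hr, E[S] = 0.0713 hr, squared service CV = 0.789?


ρ = λ·E[S] = 4.37·0.0713 = 0.3116
E[S²] = E[S]²(1+C_s²) = 0.0713²·(1+0.789) = 0.009095
Wq = λ·E[S²]/(2(1−ρ)) = 4.37·0.009095/(2·0.6884) = 0.02887 hr

Final: 0.02887 hr


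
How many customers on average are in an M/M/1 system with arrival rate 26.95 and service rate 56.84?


ρ = λ/μ = 26.95/56.84 = 0.4741
L = ρ/(1−ρ) = 0.4741/(1 − 0.4741) = 0.4741/0.5259 = 0.9016

Final: 0.9016


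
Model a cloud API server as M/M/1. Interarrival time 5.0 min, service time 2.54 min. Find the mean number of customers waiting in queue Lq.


λ = 60/5.0 = 12.0000 /hr
μ = 60/2.54 = 23.6220 /hr
ρ = λ/μ = 12.0000/23.6220 = 0.5080
Lq = ρ²/(1−ρ) = 0.2581/0.4920 = 0.5245

Final: 0.5245


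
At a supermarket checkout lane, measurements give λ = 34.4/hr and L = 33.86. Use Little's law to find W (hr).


W = L/λ = 33.86/34.4 = 0.9843 hr

Final: 0.9843 hr


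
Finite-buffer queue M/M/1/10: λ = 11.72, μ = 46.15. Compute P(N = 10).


ρ = λ/μ = 11.72/46.15 = 0.2540
P_K = (1−ρ)ρ^K/(1−ρ^(K+1)) = (0.7460·0.000001116)/(1 − 0.0000002833)
= 0.0000008324/1.000000 = 0.0000008324

Final: 0.0000008324


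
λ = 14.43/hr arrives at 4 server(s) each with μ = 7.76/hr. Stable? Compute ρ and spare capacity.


Total capacity cμ = 4·7.76 = 31.04/hr
ρ = λ/(cμ) = 14.43/31.04 = 0.4649
Stable ⇔ ρ < 1: YES
Spare capacity = cμ − λ = 31.04 − 14.43 = 16.61/hr

Final: ρ = 0.4649; stable; margin = 16.61/hr


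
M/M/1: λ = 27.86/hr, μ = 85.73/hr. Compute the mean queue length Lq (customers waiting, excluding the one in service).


ρ = 27.86/85.73 = 0.3250
Lq = ρ²/(1−ρ) = 0.1056/0.6750 = 0.1565

Final: 0.1565


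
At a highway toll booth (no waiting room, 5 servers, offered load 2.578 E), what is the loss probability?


B(c,a) = (a^c/c!) / Σ_{k=0}^{c} a^k/k!
a^5/5! = 0.948928
Σ terms (k=0..5): 1.00000 + 2.57800 + 3.32304 + 2.85560 + 1.84043 + 0.94893 = 12.546006
B = 0.948928/12.546006 = 0.075636

Final: 0.075636


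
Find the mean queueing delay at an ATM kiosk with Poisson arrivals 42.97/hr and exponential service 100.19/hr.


ρ = 42.97/100.19 = 0.4289
Wq = ρ/(μ−λ) = 0.4289/(100.19 − 42.97) = 0.4289/57.22 = 0.007495 hr

Final: 0.007495 hr


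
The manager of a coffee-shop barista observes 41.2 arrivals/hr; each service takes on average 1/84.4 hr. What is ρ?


ρ = λ/μ = 41.2/84.4 = 0.4882

Final: 0.4882


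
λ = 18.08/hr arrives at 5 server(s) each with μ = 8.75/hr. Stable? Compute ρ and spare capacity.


Total capacity cμ = 5·8.75 = 43.75/hr
ρ = λ/(cμ) = 18.08/43.75 = 0.4133
Stable ⇔ ρ < 1: YES
Spare capacity = cμ − λ = 43.75 − 18.08 = 25.67/hr

Final: ρ = 0.4133; stable; margin = 25.67/hr


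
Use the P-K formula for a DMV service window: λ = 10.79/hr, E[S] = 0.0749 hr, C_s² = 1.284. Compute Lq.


ρ = λ·E[S] = 10.79·0.0749 = 0.8082
Lq = ρ²(1+C_s²)/(2(1−ρ)) = 0.6531·(1+1.284)/(2·0.1918)
= 0.6531·2.2840/0.3837 = 3.88829

Final: 3.88829


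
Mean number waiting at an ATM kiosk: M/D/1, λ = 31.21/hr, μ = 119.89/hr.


ρ = 31.21/119.89 = 0.2603
M/D/1: Lq = ρ²/(2(1−ρ)) = 0.06777/(2·0.7397) = 0.04581

Final: 0.04581


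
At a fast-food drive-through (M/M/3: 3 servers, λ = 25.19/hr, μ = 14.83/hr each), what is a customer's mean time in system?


a = 1.6986; ρ = 0.5662; P₀ = 0.166002
Lq = P₀·a^c·ρ/(c!(1−ρ)²) = 0.40794
Wq = Lq/λ = 0.40794/25.19 = 0.01619 hr
W = Wq + 1/μ = 0.01619 + 0.06743 = 0.08363 hr

Final: 0.08363 hr


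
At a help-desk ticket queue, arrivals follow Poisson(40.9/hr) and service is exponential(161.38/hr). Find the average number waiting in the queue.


ρ = 40.9/161.38 = 0.2534
Lq = ρ²/(1−ρ) = 0.06423/0.7466 = 0.08604

Final: 0.08604


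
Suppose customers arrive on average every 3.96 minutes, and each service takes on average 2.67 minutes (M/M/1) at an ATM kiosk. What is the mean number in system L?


λ = 60/3.96 = 15.1515 /hr
μ = 60/2.67 = 22.4719 /hr
ρ = λ/μ = 15.1515/22.4719 = 0.6742
L = ρ/(1−ρ) = 0.6742/0.3258 = 2.0698

Final: 2.0698


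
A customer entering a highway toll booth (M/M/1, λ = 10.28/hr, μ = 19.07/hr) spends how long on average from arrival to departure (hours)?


W = 1/(μ−λ) = 1/(19.07 − 10.28) = 1/8.79 = 0.1138 hr

Final: 0.1138 hr


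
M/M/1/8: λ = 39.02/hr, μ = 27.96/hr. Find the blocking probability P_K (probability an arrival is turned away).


ρ = λ/μ = 39.02/27.96 = 1.3956
P_K = (1−ρ)ρ^K/(1−ρ^(K+1)) = (-0.3956·14.388012)/(1 − 20.079407)
= -5.691395/-19.079407 = 0.298300

Final: 0.298300


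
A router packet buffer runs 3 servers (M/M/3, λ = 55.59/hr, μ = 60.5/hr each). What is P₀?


a = λ/μ = 55.59/60.5 = 0.9188; ρ = a/c = 0.3063
Σ_{k=0}^{2} a^k/k! (terms k=0..2) = 1.00000 + 0.91884 + 0.42214 = 2.34098
Tail: a^3/(3!(1−ρ)) = 0.77575/(6·0.6937) = 0.18638
P₀ = 1/(2.34098 + 0.18638) = 1/2.52735 = 0.395671

Final: 0.395671


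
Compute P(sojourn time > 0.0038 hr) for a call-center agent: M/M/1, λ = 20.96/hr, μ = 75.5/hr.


W ~ Exponential(μ−λ) for M/M/1.
μ − λ = 75.5 − 20.96 = 54.5400
P(W > t) = e^{−(μ−λ)t} = e^{−0.2073} = 0.812815

Final: 0.812815


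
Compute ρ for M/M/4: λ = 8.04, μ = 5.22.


ρ = λ/(cμ) = 8.04/(4·5.22) = 8.04/20.88 = 0.3851

Final: 0.3851


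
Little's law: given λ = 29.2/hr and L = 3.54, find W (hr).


W = L/λ = 3.54/29.2 = 0.1212 hr

Final: 0.1212 hr


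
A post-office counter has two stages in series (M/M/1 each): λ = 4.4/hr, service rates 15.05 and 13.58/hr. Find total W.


Each node sees arrival rate λ = 4.4/hr (tandem ⇒ throughput preserved).
W₁ = 1/(μ₁−λ) = 1/(15.05−4.4) = 0.09390 hr
W₂ = 1/(μ₂−λ) = 1/(13.58−4.4) = 0.10893 hr
W_total = W₁ + W₂ = 0.09390 + 0.10893 = 0.20283 hr

Final: 0.20283 hr


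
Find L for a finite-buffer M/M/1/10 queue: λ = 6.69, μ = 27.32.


ρ = 6.69/27.32 = 0.2449
L = ρ[1 − (K+1)ρ^K + Kρ^(K+1)] / [(1−ρ)(1−ρ^(K+1))]
Numerator: 0.2449·(1 − 11·0.0000007753 + 10·0.0000001898) = 0.244874
Denominator: (0.7551)·(1.000000) = 0.755124
L = 0.244874/0.755124 = 0.3243

Final: 0.3243


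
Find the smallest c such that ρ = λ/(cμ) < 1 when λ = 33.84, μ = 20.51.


Stability requires cμ > λ ⇔ c > λ/μ.
λ/μ = 33.84/20.51 = 1.6499
Minimum integer c = ⌊1.6499⌋ + 1 = 2
Check: 2·20.51 = 41.02 > 33.84, while 1·20.51 = 20.51 ≤ 33.84

Final: 2 servers


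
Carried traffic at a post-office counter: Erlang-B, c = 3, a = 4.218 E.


B(3,4.218) = 0.469830 (Erlang-B)
Carried load = a(1 − B) = 4.218·(1 − 0.469830) = 4.218·0.530170 = 2.2363 E

Final: 2.2363 Erlangs


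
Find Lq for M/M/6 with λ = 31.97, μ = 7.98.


a = λ/μ = 4.0063; ρ = a/6 = 0.6677
P₀ = 0.016566
Lq = P₀·a^c·ρ / (c!·(1−ρ)²) = 0.016566·4134.64731·0.6677/(720·0.11042)
= 0.57529

Final: 0.57529


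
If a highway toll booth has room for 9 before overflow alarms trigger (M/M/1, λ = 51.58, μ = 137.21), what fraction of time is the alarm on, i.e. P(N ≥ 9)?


ρ = 51.58/137.21 = 0.3759
P(N ≥ n) = ρ^n = 0.3759^9 = 0.0001499

Final: 0.0001499


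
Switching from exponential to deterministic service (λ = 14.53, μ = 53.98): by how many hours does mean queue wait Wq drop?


ρ = 14.53/53.98 = 0.2692
Wq(M/M/1) = ρ/(μ−λ) = 0.2692/39.45 = 0.006823 hr
Wq(M/D/1) = ρ/(2(μ−λ)) = 0.003412 hr
Savings = 0.006823 − 0.003412 = 0.003412 hr

Final: 0.003412 hr


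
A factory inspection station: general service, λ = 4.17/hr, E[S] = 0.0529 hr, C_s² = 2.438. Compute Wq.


ρ = λ·E[S] = 4.17·0.0529 = 0.2206
E[S²] = E[S]²(1+C_s²) = 0.0529²·(1+2.438) = 0.009621
Wq = λ·E[S²]/(2(1−ρ)) = 4.17·0.009621/(2·0.7794) = 0.02574 hr

Final: 0.02574 hr


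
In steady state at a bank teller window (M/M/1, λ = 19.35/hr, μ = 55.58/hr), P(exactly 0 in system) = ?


ρ = 19.35/55.58 = 0.3481
P_n = (1−ρ)·ρ^n = (1 − 0.3481)·0.3481^0 = 0.6519·1.000000 = 0.651853

Final: 0.651853


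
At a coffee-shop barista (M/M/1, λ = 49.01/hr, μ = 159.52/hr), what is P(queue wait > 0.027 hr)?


ρ = 49.01/159.52 = 0.3072
P(Wq > t) = ρ·e^{−(μ−λ)t} = 0.3072·e^{−2.9838}
= 0.3072·0.050602 = 0.015547

Final: 0.015547


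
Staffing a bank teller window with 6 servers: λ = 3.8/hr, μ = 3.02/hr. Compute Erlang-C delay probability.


a = λ/μ = 1.2583; ρ = a/6 = 0.2097
P₀ = 0.284119 (from M/M/c formula)
C(c,a) = [a^c/(c!(1−ρ))]·P₀ = [3.96881/(720·0.7903)]·0.284119
= 0.006975·0.284119 = 0.001982

Final: 0.001982


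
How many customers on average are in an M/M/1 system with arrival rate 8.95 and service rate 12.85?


ρ = λ/μ = 8.95/12.85 = 0.6965
L = ρ/(1−ρ) = 0.6965/(1 − 0.6965) = 0.6965/0.3035 = 2.2949

Final: 2.2949


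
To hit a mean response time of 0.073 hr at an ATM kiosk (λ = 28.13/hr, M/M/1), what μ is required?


W = 1/(μ−λ) ⇒ μ − λ = 1/W = 1/0.073 = 13.6986
μ = λ + 1/W = 28.13 + 13.6986 = 41.8286 per hr

Final: 41.8286 /hr


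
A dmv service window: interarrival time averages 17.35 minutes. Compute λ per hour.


λ = 1/(interarrival time) in consistent units.
1 hour = 60 min, so λ = 60/17.35 = 3.4582 per hour

Final: 3.4582 /hr


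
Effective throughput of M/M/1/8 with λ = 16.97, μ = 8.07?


ρ = 2.1029; P_K = (1−ρ)ρ^8/(1−ρ^9) = 0.525108
λ_eff = λ(1 − P_K) = 16.97·(1 − 0.525108) = 16.97·0.474892 = 8.0589 /hr

Final: 8.0589 /hr


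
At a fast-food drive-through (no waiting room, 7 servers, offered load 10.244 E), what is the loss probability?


B(c,a) = (a^c/c!) / Σ_{k=0}^{c} a^k/k!
a^7/7! = 2348.856322
Σ terms (k=0..7): 1.00000 + 10.24400 + 52.46977 + 179.16677 + 458.84609 + 940.08387 + 1605.03653 + 2348.85632 = 5595.703358
B = 2348.856322/5595.703358 = 0.419761

Final: 0.419761


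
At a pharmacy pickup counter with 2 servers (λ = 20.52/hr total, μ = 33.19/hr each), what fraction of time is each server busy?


ρ = λ/(cμ) = 20.52/(2·33.19) = 20.52/66.38 = 0.3091

Final: 0.3091


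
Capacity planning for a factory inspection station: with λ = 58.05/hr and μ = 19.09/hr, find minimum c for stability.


Stability requires cμ > λ ⇔ c > λ/μ.
λ/μ = 58.05/19.09 = 3.0409
Minimum integer c = ⌊3.0409⌋ + 1 = 4
Check: 4·19.09 = 76.36 > 58.05, while 3·19.09 = 57.27 ≤ 58.05

Final: 4 servers


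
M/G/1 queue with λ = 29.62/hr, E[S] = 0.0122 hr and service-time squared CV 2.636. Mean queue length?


ρ = λ·E[S] = 29.62·0.0122 = 0.3614
Lq = ρ²(1+C_s²)/(2(1−ρ)) = 0.1306·(1+2.636)/(2·0.6386)
= 0.1306·3.6360/1.2773 = 0.37173

Final: 0.37173


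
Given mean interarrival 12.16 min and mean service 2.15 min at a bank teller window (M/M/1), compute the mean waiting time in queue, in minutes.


λ = 60/12.16 = 4.9342 /hr
μ = 60/2.15 = 27.9070 /hr
ρ = λ/μ = 4.9342/27.9070 = 0.1768
Wq = ρ/(μ−λ) = 0.1768/(27.9070−4.9342) = 0.007696 hr
In minutes: 0.007696·60 = 0.4618 min

Final: 0.4618 min


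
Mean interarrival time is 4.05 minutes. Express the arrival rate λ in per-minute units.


λ = 1/(interarrival time) in consistent units.
1 minute = 1 min, so λ = 1/4.05 = 0.2469 per minute

Final: 0.2469 /min


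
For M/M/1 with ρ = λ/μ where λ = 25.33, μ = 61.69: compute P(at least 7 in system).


ρ = 25.33/61.69 = 0.4106
P(N ≥ n) = ρ^n = 0.4106^7 = 0.001968

Final: 0.001968


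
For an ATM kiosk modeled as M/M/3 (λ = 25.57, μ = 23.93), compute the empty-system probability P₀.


a = λ/μ = 25.57/23.93 = 1.0685; ρ = a/c = 0.3562
Σ_{k=0}^{2} a^k/k! (terms k=0..2) = 1.00000 + 1.06853 + 0.57088 = 2.63941
Tail: a^3/(3!(1−ρ)) = 1.22001/(6·0.6438) = 0.31583
P₀ = 1/(2.63941 + 0.31583) = 1/2.95524 = 0.338382

Final: 0.338382


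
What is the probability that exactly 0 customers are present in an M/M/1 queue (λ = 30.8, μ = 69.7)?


ρ = 30.8/69.7 = 0.4419
P_n = (1−ρ)·ρ^n = (1 − 0.4419)·0.4419^0 = 0.5581·1.000000 = 0.558106

Final: 0.558106


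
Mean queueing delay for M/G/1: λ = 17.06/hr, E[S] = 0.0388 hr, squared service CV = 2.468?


ρ = λ·E[S] = 17.06·0.0388 = 0.6619
E[S²] = E[S]²(1+C_s²) = 0.0388²·(1+2.468) = 0.005221
Wq = λ·E[S²]/(2(1−ρ)) = 17.06·0.005221/(2·0.3381) = 0.13173 hr

Final: 0.13173 hr


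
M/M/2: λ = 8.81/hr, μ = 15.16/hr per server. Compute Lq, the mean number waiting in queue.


a = λ/μ = 0.5811; ρ = a/2 = 0.2906
P₀ = 0.549706
Lq = P₀·a^c·ρ / (c!·(1−ρ)²) = 0.549706·0.33772·0.2906/(2·0.50329)
= 0.05359

Final: 0.05359


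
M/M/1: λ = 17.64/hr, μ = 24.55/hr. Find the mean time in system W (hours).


W = 1/(μ−λ) = 1/(24.55 − 17.64) = 1/6.91 = 0.1447 hr

Final: 0.1447 hr


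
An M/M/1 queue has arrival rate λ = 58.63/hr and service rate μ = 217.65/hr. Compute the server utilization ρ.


ρ = λ/μ = 58.63/217.65 = 0.2694

Final: 0.2694


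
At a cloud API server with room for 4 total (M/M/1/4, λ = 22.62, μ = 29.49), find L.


ρ = 22.62/29.49 = 0.7670
L = ρ[1 − (K+1)ρ^K + Kρ^(K+1)] / [(1−ρ)(1−ρ^(K+1))]
Numerator: 0.7670·(1 − 5·0.346156 + 4·0.265515) = 0.254107
Denominator: (0.2330)·(0.734485) = 0.171106
L = 0.254107/0.171106 = 1.4851

Final: 1.4851


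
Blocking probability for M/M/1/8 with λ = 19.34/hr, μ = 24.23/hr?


ρ = λ/μ = 19.34/24.23 = 0.7982
P_K = (1−ρ)ρ^K/(1−ρ^(K+1)) = (0.2018·0.164750)/(1 − 0.131501)
= 0.033249/0.868499 = 0.038283

Final: 0.038283


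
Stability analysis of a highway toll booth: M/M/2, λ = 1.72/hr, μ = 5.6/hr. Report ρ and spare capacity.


Total capacity cμ = 2·5.6 = 11.20/hr
ρ = λ/(cμ) = 1.72/11.20 = 0.1536
Stable ⇔ ρ < 1: YES
Spare capacity = cμ − λ = 11.20 − 1.72 = 9.48/hr

Final: ρ = 0.1536; stable; margin = 9.48/hr


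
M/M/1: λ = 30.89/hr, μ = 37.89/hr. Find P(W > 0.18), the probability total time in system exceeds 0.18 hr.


W ~ Exponential(μ−λ) for M/M/1.
μ − λ = 37.89 − 30.89 = 7.0000
P(W > t) = e^{−(μ−λ)t} = e^{−1.2600} = 0.283654

Final: 0.283654


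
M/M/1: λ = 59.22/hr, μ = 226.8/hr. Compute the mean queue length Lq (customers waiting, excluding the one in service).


ρ = 59.22/226.8 = 0.2611
Lq = ρ²/(1−ρ) = 0.06818/0.7389 = 0.09227

Final: 0.09227


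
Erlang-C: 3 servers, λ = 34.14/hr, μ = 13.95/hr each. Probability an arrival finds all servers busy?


a = λ/μ = 2.4473; ρ = a/3 = 0.8158
P₀ = 0.050755 (from M/M/c formula)
C(c,a) = [a^c/(c!(1−ρ))]·P₀ = [14.65777/(6·0.1842)]·0.050755
= 13.26043·0.050755 = 0.673036

Final: 0.673036


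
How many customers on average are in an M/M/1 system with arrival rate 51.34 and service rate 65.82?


ρ = λ/μ = 51.34/65.82 = 0.7800
L = ρ/(1−ρ) = 0.7800/(1 − 0.7800) = 0.7800/0.2200 = 3.5456

Final: 3.5456


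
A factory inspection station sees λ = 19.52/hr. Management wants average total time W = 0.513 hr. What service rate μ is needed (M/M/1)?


W = 1/(μ−λ) ⇒ μ − λ = 1/W = 1/0.513 = 1.9493
μ = λ + 1/W = 19.52 + 1.9493 = 21.4693 per hr

Final: 21.4693 /hr


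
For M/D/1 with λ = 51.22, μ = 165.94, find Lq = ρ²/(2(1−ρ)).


ρ = 51.22/165.94 = 0.3087
M/D/1: Lq = ρ²/(2(1−ρ)) = 0.09527/(2·0.6913) = 0.06891

Final: 0.06891


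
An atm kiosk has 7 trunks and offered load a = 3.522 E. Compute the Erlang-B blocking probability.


B(c,a) = (a^c/c!) / Σ_{k=0}^{c} a^k/k!
a^7/7! = 1.333813
Σ terms (k=0..7): 1.00000 + 3.52200 + 6.20224 + 7.28143 + 6.41130 + 4.51612 + 2.65096 + 1.33381 = 32.917871
B = 1.333813/32.917871 = 0.040519

Final: 0.040519


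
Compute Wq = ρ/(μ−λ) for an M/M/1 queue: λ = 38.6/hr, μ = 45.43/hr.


ρ = 38.6/45.43 = 0.8497
Wq = ρ/(μ−λ) = 0.8497/(45.43 − 38.6) = 0.8497/6.83 = 0.1244 hr

Final: 0.1244 hr


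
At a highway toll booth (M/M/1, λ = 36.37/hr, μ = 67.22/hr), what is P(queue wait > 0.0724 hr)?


ρ = 36.37/67.22 = 0.5411
P(Wq > t) = ρ·e^{−(μ−λ)t} = 0.5411·e^{−2.2335}
= 0.5411·0.107148 = 0.057974

Final: 0.057974


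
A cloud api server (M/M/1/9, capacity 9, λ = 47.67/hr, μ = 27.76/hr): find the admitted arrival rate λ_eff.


ρ = 1.7172; P_K = (1−ρ)ρ^9/(1−ρ^10) = 0.419545
λ_eff = λ(1 − P_K) = 47.67·(1 − 0.419545) = 47.67·0.580455 = 27.6703 /hr

Final: 27.6703 /hr


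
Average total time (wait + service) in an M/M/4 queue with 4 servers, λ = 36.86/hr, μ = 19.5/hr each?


a = 1.8903; ρ = 0.4726; P₀ = 0.146821
Lq = P₀·a^c·ρ/(c!(1−ρ)²) = 0.13267
Wq = Lq/λ = 0.13267/36.86 = 0.003599 hr
W = Wq + 1/μ = 0.003599 + 0.05128 = 0.05488 hr

Final: 0.05488 hr


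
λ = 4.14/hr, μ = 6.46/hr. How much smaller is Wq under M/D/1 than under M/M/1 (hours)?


ρ = 4.14/6.46 = 0.6409
Wq(M/M/1) = ρ/(μ−λ) = 0.6409/2.32 = 0.27624 hr
Wq(M/D/1) = ρ/(2(μ−λ)) = 0.13812 hr
Savings = 0.27624 − 0.13812 = 0.13812 hr

Final: 0.13812 hr


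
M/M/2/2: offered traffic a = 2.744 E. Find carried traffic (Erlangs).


B(2,2.744) = 0.501383 (Erlang-B)
Carried load = a(1 − B) = 2.744·(1 − 0.501383) = 2.744·0.498617 = 1.3682 E

Final: 1.3682 Erlangs


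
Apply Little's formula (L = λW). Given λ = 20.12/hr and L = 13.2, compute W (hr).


W = L/λ = 13.2/20.12 = 0.6561 hr

Final: 0.6561 hr


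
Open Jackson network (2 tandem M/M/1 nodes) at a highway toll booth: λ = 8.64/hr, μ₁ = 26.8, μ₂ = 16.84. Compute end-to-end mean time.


Each node sees arrival rate λ = 8.64/hr (tandem ⇒ throughput preserved).
W₁ = 1/(μ₁−λ) = 1/(26.8−8.64) = 0.05507 hr
W₂ = 1/(μ₂−λ) = 1/(16.84−8.64) = 0.12195 hr
W_total = W₁ + W₂ = 0.05507 + 0.12195 = 0.17702 hr

Final: 0.17702 hr


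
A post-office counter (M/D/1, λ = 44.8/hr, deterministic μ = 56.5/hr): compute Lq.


ρ = 44.8/56.5 = 0.7929
M/D/1: Lq = ρ²/(2(1−ρ)) = 0.6287/(2·0.2071) = 1.51807

Final: 1.51807


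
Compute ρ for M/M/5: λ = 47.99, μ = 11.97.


ρ = λ/(cμ) = 47.99/(5·11.97) = 47.99/59.85 = 0.8018

Final: 0.8018


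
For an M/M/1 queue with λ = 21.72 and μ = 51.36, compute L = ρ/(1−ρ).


ρ = λ/μ = 21.72/51.36 = 0.4229
L = ρ/(1−ρ) = 0.4229/(1 − 0.4229) = 0.4229/0.5771 = 0.7328

Final: 0.7328


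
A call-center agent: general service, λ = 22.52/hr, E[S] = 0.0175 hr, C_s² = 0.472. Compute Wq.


ρ = λ·E[S] = 22.52·0.0175 = 0.3941
E[S²] = E[S]²(1+C_s²) = 0.0175²·(1+0.472) = 0.0004508
Wq = λ·E[S²]/(2(1−ρ)) = 22.52·0.0004508/(2·0.6059) = 0.008378 hr

Final: 0.008378 hr
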